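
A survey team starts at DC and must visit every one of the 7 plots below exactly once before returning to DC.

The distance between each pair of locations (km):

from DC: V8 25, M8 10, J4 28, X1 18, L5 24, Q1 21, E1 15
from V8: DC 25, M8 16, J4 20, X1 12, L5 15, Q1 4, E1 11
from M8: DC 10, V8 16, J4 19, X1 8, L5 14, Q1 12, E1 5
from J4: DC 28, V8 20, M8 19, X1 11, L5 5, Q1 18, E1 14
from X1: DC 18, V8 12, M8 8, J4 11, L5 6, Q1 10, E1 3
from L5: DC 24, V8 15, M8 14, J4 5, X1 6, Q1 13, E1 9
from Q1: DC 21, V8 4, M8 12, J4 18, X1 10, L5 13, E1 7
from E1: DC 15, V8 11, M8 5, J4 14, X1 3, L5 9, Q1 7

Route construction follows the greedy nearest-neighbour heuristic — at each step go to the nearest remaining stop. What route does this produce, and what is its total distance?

From DC: distances to unvisited — M8=10, E1=15, X1=18, Q1=21, L5=24, V8=25, J4=28. Nearest is M8 (10).
From M8: distances to unvisited — E1=5, X1=8, Q1=12, L5=14, V8=16, J4=19. Nearest is E1 (5).
From E1: distances to unvisited — X1=3, Q1=7, L5=9, V8=11, J4=14. Nearest is X1 (3).
From X1: distances to unvisited — L5=6, Q1=10, J4=11, V8=12. Nearest is L5 (6).
From L5: distances to unvisited — J4=5, Q1=13, V8=15. Nearest is J4 (5).
From J4: distances to unvisited — Q1=18, V8=20. Nearest is Q1 (18).
From Q1: distances to unvisited — V8=4. Nearest is V8 (4).
Return V8→DC: 25.
Total = 10 + 5 + 3 + 6 + 5 + 18 + 4 + 25 = 76.

Total distance 76 km via the nearest-neighbour route DC → M8 → E1 → X1 → L5 → J4 → Q1 → V8 → DC.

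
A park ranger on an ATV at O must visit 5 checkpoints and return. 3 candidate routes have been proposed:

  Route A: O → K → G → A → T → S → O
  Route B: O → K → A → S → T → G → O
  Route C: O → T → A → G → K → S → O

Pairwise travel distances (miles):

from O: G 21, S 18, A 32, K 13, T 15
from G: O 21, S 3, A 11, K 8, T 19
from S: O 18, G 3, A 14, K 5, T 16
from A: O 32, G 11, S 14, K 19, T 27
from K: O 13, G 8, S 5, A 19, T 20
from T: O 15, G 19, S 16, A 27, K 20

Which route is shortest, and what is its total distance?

Route A: 13 + 8 + 11 + 27 + 16 + 18 = 93
Route B: 13 + 19 + 14 + 16 + 19 + 21 = 102
Route C: 15 + 27 + 11 + 8 + 5 + 18 = 84

Shortest is Route C, total 84 miles.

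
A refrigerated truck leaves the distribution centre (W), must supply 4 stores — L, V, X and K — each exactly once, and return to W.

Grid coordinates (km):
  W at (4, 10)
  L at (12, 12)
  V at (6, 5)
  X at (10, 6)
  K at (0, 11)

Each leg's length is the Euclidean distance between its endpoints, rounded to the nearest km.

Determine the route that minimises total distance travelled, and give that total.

Minimum total distance: 30 km.

With 4 stops there are 4!/2 = 12 distinct round trips (a route and its reverse cost the same).
W - L - V - X - K - W: 8+9+4+11+4 = 36
W - L - V - K - X - W: 8+9+8+11+7 = 43
W - L - X - V - K - W: 8+6+4+8+4 = 30
W - L - X - K - V - W: 8+6+11+8+5 = 38
W - L - K - V - X - W: 8+12+8+4+7 = 39
W - L - K - X - V - W: 8+12+11+4+5 = 40
W - V - L - X - K - W: 5+9+6+11+4 = 35
W - V - L - K - X - W: 5+9+12+11+7 = 44
W - V - X - L - K - W: 5+4+6+12+4 = 31
W - V - K - L - X - W: 5+8+12+6+7 = 38
W - X - L - V - K - W: 7+6+9+8+4 = 34
W - X - V - L - K - W: 7+4+9+12+4 = 36
The minimum is 30.
One optimal route: W → L → X → V → K → W (or its reverse).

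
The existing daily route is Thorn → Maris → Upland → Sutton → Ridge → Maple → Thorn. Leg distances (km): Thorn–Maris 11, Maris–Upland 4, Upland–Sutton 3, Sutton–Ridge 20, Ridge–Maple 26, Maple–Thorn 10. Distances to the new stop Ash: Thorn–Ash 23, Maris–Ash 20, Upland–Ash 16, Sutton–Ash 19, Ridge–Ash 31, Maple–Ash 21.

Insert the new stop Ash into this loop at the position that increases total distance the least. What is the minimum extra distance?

Adding 26 km by placing Ash on the Ridge–Maple leg.

Insertion cost between consecutive stops i–j is d(i,Ash) + d(Ash,j) − d(i,j):
  between Thorn and Maris: 23 + 20 − 11 = 32
  between Maris and Upland: 20 + 16 − 4 = 32
  between Upland and Sutton: 16 + 19 − 3 = 32
  between Sutton and Ridge: 19 + 31 − 20 = 30
  between Ridge and Maple: 31 + 21 − 26 = 26
  between Maple and Thorn: 21 + 23 − 10 = 34
Cheapest insertion is between Ridge and Maple, adding 26.
New total = 74 + 26 = 100.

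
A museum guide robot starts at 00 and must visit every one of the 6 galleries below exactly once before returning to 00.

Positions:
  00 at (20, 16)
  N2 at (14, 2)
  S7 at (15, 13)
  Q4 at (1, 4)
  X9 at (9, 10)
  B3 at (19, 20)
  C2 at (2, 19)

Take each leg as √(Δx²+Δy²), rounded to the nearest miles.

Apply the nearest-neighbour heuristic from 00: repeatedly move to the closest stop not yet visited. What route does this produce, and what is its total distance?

74 miles along 00 → B3 → S7 → X9 → N2 → Q4 → C2 → 00.

At 00 the remaining stops are B3 4, S7 6, X9 13, N2 15, C2 18, Q4 22; go to B3.
At B3 the remaining stops are S7 8, X9 14, C2 17, N2 19, Q4 24; go to S7.
At S7 the remaining stops are X9 7, N2 11, C2 14, Q4 17; go to X9.
At X9 the remaining stops are N2 9, Q4 10, C2 11; go to N2.
At N2 the remaining stops are Q4 13, C2 21; go to Q4.
At Q4 the remaining stops are C2 15; go to C2.
Return C2→00: 18.
Total = 4 + 8 + 7 + 9 + 13 + 15 + 18 = 74.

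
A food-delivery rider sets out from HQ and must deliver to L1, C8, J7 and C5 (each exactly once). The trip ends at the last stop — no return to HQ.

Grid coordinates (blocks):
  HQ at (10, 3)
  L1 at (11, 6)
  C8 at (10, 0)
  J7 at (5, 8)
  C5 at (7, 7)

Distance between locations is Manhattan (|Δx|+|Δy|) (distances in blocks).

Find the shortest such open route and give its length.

There are 4! = 24 possible orderings.
HQ→L1→C8→J7→C5: 4+7+13+3 = 27
HQ→L1→C8→C5→J7: 4+7+10+3 = 24
HQ→L1→J7→C8→C5: 4+8+13+10 = 35
HQ→L1→J7→C5→C8: 4+8+3+10 = 25
HQ→L1→C5→C8→J7: 4+5+10+13 = 32
HQ→L1→C5→J7→C8: 4+5+3+13 = 25
HQ→C8→L1→J7→C5: 3+7+8+3 = 21
HQ→C8→L1→C5→J7: 3+7+5+3 = 18
HQ→C8→J7→L1→C5: 3+13+8+5 = 29
HQ→C8→J7→C5→L1: 3+13+3+5 = 24
HQ→C8→C5→L1→J7: 3+10+5+8 = 26
HQ→C8→C5→J7→L1: 3+10+3+8 = 24
HQ→J7→L1→C8→C5: 10+8+7+10 = 35
HQ→J7→L1→C5→C8: 10+8+5+10 = 33
… (10 more)
The minimum is 18.
One shortest path: HQ → C8 → L1 → C5 → J7.

Minimum one-way distance = 18 blocks.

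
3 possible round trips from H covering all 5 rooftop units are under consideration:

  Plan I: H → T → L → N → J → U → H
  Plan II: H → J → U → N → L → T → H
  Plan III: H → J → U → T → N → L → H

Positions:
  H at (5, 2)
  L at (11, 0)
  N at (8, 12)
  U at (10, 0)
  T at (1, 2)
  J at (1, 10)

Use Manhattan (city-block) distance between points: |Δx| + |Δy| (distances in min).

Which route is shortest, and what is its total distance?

Plan I: 4 + 12 + 15 + 9 + 19 + 7 = 66
Plan II: 12 + 19 + 14 + 15 + 12 + 4 = 76
Plan III: 12 + 19 + 11 + 17 + 15 + 8 = 82

Shortest is Plan I, total 66 min.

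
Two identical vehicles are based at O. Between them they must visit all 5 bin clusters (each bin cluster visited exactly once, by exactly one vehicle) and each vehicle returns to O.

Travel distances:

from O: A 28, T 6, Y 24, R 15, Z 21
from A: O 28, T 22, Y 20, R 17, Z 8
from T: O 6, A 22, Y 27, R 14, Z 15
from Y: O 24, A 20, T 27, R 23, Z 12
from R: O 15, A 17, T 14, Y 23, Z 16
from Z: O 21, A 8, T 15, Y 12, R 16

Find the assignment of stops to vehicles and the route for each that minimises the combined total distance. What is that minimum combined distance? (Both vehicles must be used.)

Try each way of splitting the stops between the two vehicles (each non-empty) and, for each split, find the best tour for each vehicle:
  {A} + {T, Y, R, Z}: 56 + 71 = 127
  {T} + {A, Y, R, Z}: 12 + 76 = 88
  {A, T} + {Y, R, Z}: 56 + 67 = 123
  {Y} + {A, T, R, Z}: 48 + 61 = 109
  {A, Y} + {T, R, Z}: 72 + 52 = 124
  {T, Y} + {A, R, Z}: 57 + 61 = 118
  … (15 splits in total)
Best: vehicle 1 O → T → O = 12; vehicle 2 O → Y → Z → A → R → O = 76; combined 88.

Minimum combined distance: 88.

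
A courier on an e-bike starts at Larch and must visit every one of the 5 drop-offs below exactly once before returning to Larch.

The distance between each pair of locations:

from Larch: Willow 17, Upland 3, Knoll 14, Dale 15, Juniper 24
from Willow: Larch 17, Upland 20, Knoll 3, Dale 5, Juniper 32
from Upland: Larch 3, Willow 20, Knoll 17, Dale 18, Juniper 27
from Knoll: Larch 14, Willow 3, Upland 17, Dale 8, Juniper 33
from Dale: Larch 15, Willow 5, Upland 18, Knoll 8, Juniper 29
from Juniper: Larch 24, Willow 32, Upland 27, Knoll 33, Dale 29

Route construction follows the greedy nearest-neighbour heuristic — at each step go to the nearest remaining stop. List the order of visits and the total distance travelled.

At Larch the remaining stops are Upland 3, Knoll 14, Dale 15, Willow 17, Juniper 24; go to Upland.
At Upland the remaining stops are Knoll 17, Dale 18, Willow 20, Juniper 27; go to Knoll.
At Knoll the remaining stops are Willow 3, Dale 8, Juniper 33; go to Willow.
At Willow the remaining stops are Dale 5, Juniper 32; go to Dale.
At Dale the remaining stops are Juniper 29; go to Juniper.
Return Juniper→Larch: 24.
Total = 3 + 17 + 3 + 5 + 29 + 24 = 81.

Nearest-neighbour total = 81; route Larch → Upland → Knoll → Willow → Dale → Juniper → Larch.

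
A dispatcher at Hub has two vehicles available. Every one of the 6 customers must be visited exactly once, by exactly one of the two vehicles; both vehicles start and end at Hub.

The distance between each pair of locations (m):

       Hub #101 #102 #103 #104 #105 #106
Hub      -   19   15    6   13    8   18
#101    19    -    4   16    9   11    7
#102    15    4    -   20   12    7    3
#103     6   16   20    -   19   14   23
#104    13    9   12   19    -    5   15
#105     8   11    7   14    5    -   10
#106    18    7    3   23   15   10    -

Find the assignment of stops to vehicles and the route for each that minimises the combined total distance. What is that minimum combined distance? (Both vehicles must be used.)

59 m — the smallest possible combined total.

There are 2^5 − 1 = 31 ways to divide the 6 stops into two non-empty groups. For each, the best each vehicle can do is its own shortest tour through its group:
  {#101} + {#102, #103, #104, #105, #106}: 38 + 57 = 95
  {#102} + {#101, #103, #104, #105, #106}: 30 + 57 = 87
  {#101, #102} + {#103, #104, #105, #106}: 38 + 57 = 95
  {#103} + {#101, #102, #104, #105, #106}: 12 + 47 = 59
  {#101, #103} + {#102, #104, #105, #106}: 41 + 46 = 87
  {#102, #103} + {#101, #104, #105, #106}: 41 + 47 = 88
  … (31 splits in total)
Best: vehicle 1 Hub → #103 → Hub = 12; vehicle 2 Hub → #102 → #106 → #101 → #104 → #105 → Hub = 47; combined 59.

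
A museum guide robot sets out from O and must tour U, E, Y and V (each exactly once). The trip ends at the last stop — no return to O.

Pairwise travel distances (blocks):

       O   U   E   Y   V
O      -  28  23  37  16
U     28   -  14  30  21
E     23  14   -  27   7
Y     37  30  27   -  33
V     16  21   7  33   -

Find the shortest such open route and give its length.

Shortest open route: 67 blocks.

There are 4! = 24 possible orderings.
O - U - E - Y - V: 28+14+27+33 = 102
O - U - E - V - Y: 28+14+7+33 = 82
O - U - Y - E - V: 28+30+27+7 = 92
O - U - Y - V - E: 28+30+33+7 = 98
O - U - V - E - Y: 28+21+7+27 = 83
O - U - V - Y - E: 28+21+33+27 = 109
O - E - U - Y - V: 23+14+30+33 = 100
O - E - U - V - Y: 23+14+21+33 = 91
O - E - Y - U - V: 23+27+30+21 = 101
O - E - Y - V - U: 23+27+33+21 = 104
O - E - V - U - Y: 23+7+21+30 = 81
O - E - V - Y - U: 23+7+33+30 = 93
O - Y - U - E - V: 37+30+14+7 = 88
O - Y - U - V - E: 37+30+21+7 = 95
… (10 more)
O - V - E - U - Y: 16+7+14+30 = 67  ← best
The minimum is 67.
One shortest path: O → V → E → U → Y.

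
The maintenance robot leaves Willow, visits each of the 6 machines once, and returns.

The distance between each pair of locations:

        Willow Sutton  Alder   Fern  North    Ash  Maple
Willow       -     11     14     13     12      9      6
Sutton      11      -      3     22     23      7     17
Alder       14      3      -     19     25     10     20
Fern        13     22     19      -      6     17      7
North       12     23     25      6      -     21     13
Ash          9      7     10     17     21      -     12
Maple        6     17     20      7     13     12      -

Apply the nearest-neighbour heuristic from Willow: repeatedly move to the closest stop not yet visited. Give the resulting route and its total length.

Total distance 64 via the nearest-neighbour route Willow → Maple → Fern → North → Ash → Sutton → Alder → Willow.

Willow → [Maple:6 / Ash:9 / Sutton:11 / North:12 / Fern:13 / Alder:14] → Maple (6)
Maple → [Fern:7 / Ash:12 / North:13 / Sutton:17 / Alder:20] → Fern (7)
Fern → [North:6 / Ash:17 / Alder:19 / Sutton:22] → North (6)
North → [Ash:21 / Sutton:23 / Alder:25] → Ash (21)
Ash → [Sutton:7 / Alder:10] → Sutton (7)
Sutton → [Alder:3] → Alder (3)
Return Alder→Willow: 14.
Total = 6 + 7 + 6 + 21 + 7 + 3 + 14 = 64.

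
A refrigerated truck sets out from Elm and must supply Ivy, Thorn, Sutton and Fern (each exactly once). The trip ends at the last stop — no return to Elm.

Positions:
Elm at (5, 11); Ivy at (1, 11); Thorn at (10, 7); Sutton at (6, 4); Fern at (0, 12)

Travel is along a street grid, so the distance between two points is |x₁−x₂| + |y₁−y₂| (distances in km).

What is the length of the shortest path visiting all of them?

Minimum one-way distance = 27 km.

There are 4! = 24 possible orderings.
Elm → Ivy → Thorn → Sutton → Fern: 4+13+7+14 = 38
Elm → Ivy → Thorn → Fern → Sutton: 4+13+15+14 = 46
Elm → Ivy → Sutton → Thorn → Fern: 4+12+7+15 = 38
Elm → Ivy → Sutton → Fern → Thorn: 4+12+14+15 = 45
Elm → Ivy → Fern → Thorn → Sutton: 4+2+15+7 = 28
Elm → Ivy → Fern → Sutton → Thorn: 4+2+14+7 = 27
Elm → Thorn → Ivy → Sutton → Fern: 9+13+12+14 = 48
Elm → Thorn → Ivy → Fern → Sutton: 9+13+2+14 = 38
Elm → Thorn → Sutton → Ivy → Fern: 9+7+12+2 = 30
Elm → Thorn → Sutton → Fern → Ivy: 9+7+14+2 = 32
Elm → Thorn → Fern → Ivy → Sutton: 9+15+2+12 = 38
Elm → Thorn → Fern → Sutton → Ivy: 9+15+14+12 = 50
Elm → Sutton → Ivy → Thorn → Fern: 8+12+13+15 = 48
Elm → Sutton → Ivy → Fern → Thorn: 8+12+2+15 = 37
… (10 more)
The minimum is 27.
One shortest path: Elm → Ivy → Fern → Sutton → Thorn.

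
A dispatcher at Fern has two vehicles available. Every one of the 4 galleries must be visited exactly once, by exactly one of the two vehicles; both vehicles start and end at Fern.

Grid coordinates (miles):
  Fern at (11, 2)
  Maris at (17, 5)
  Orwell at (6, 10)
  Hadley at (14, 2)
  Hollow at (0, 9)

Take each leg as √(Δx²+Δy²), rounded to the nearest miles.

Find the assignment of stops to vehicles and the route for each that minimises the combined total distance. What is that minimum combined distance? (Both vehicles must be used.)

There are 2^3 − 1 = 7 ways to divide the 4 stops into two non-empty groups. For each, the best each vehicle can do is its own shortest tour through its group:
  {Maris} + {Orwell, Hadley, Hollow}: 14 + 33 = 47
  {Orwell} + {Maris, Hadley, Hollow}: 18 + 37 = 55
  {Maris, Orwell} + {Hadley, Hollow}: 28 + 32 = 60
  {Hadley} + {Maris, Orwell, Hollow}: 6 + 38 = 44
  {Maris, Hadley} + {Orwell, Hollow}: 14 + 28 = 42
  {Orwell, Hadley} + {Maris, Hollow}: 23 + 37 = 60
  … (7 splits in total)
Best: vehicle 1 Fern → Maris → Hadley → Fern = 14; vehicle 2 Fern → Orwell → Hollow → Fern = 28; combined 42.

42 miles — the smallest possible combined total.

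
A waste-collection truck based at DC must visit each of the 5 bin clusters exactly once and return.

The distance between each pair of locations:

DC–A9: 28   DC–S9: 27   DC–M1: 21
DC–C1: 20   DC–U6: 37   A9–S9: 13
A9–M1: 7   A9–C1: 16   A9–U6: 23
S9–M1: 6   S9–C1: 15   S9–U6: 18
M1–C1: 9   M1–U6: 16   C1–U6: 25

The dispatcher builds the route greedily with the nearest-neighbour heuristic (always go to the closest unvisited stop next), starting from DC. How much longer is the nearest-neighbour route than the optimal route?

The nearest-neighbour route is 4 longer than optimal.

DC: C1=20, M1=21, S9=27, A9=28, U6=37 ⇒ C1
C1: M1=9, S9=15, A9=16, U6=25 ⇒ M1
M1: S9=6, A9=7, U6=16 ⇒ S9
S9: A9=13, U6=18 ⇒ A9
A9: U6=23 ⇒ U6
NN route DC → C1 → M1 → S9 → A9 → U6 → DC costs 108.
Optimal: DC → A9 → S9 → U6 → M1 → C1 → DC costs 104 (by enumerating all 60 distinct tours).
Excess = 108 − 104 = 4.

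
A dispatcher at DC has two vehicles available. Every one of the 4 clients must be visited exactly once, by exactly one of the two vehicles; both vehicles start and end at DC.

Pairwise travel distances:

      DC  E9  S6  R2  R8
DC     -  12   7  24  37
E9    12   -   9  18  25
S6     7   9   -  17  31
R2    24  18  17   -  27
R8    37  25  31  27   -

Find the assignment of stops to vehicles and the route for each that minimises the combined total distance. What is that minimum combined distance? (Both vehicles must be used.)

Check every non-empty split of the stops between the two vehicles; for each half take its own optimal tour:
  {E9} + {S6, R2, R8}: 24 + 88 = 112
  {S6} + {E9, R2, R8}: 14 + 88 = 102
  {E9, S6} + {R2, R8}: 28 + 88 = 116
  {R2} + {E9, S6, R8}: 48 + 75 = 123
  {E9, R2} + {S6, R8}: 54 + 75 = 129
  {S6, R2} + {E9, R8}: 48 + 74 = 122
  … (7 splits in total)
Best: vehicle 1 DC → S6 → DC = 14; vehicle 2 DC → E9 → R8 → R2 → DC = 88; combined 102.

Minimum combined distance: 102.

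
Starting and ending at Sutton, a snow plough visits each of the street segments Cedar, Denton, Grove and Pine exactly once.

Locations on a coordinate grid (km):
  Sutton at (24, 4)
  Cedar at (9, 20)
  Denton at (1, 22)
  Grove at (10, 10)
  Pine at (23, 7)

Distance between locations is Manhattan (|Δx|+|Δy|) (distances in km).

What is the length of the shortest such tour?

Shortest round trip = 82 km.

Sutton→Cedar→Denton→Grove→Pine→Sutton: 31+10+21+16+4 = 82
Sutton→Cedar→Denton→Pine→Grove→Sutton: 31+10+37+16+20 = 114
Sutton→Cedar→Grove→Denton→Pine→Sutton: 31+11+21+37+4 = 104
Sutton→Cedar→Grove→Pine→Denton→Sutton: 31+11+16+37+41 = 136
Sutton→Cedar→Pine→Denton→Grove→Sutton: 31+27+37+21+20 = 136
Sutton→Cedar→Pine→Grove→Denton→Sutton: 31+27+16+21+41 = 136
Sutton→Denton→Cedar→Grove→Pine→Sutton: 41+10+11+16+4 = 82
Sutton→Denton→Cedar→Pine→Grove→Sutton: 41+10+27+16+20 = 114
Sutton→Denton→Grove→Cedar→Pine→Sutton: 41+21+11+27+4 = 104
Sutton→Denton→Pine→Cedar→Grove→Sutton: 41+37+27+11+20 = 136
Sutton→Grove→Cedar→Denton→Pine→Sutton: 20+11+10+37+4 = 82
Sutton→Grove→Denton→Cedar→Pine→Sutton: 20+21+10+27+4 = 82
The minimum is 82.
One optimal route: Sutton → Cedar → Denton → Grove → Pine → Sutton (or its reverse).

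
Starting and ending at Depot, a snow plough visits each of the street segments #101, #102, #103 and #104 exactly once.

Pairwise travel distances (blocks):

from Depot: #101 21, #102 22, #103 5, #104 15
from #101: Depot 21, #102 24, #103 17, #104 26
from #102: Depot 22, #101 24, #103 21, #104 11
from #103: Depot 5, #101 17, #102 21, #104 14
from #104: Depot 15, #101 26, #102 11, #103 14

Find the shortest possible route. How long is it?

72 blocks — the shortest possible round trip.

There are 12 distinct closed tours to check (reversals are equivalent).
Depot - #101 - #102 - #103 - #104 - Depot: 21+24+21+14+15 = 95
Depot - #101 - #102 - #104 - #103 - Depot: 21+24+11+14+5 = 75
Depot - #101 - #103 - #102 - #104 - Depot: 21+17+21+11+15 = 85
Depot - #101 - #103 - #104 - #102 - Depot: 21+17+14+11+22 = 85
Depot - #101 - #104 - #102 - #103 - Depot: 21+26+11+21+5 = 84
Depot - #101 - #104 - #103 - #102 - Depot: 21+26+14+21+22 = 104
Depot - #102 - #101 - #103 - #104 - Depot: 22+24+17+14+15 = 92
Depot - #102 - #101 - #104 - #103 - Depot: 22+24+26+14+5 = 91
Depot - #102 - #103 - #101 - #104 - Depot: 22+21+17+26+15 = 101
Depot - #102 - #104 - #101 - #103 - Depot: 22+11+26+17+5 = 81
Depot - #103 - #101 - #102 - #104 - Depot: 5+17+24+11+15 = 72
Depot - #103 - #102 - #101 - #104 - Depot: 5+21+24+26+15 = 91
The minimum is 72.
One optimal route: Depot → #103 → #101 → #102 → #104 → Depot (or its reverse).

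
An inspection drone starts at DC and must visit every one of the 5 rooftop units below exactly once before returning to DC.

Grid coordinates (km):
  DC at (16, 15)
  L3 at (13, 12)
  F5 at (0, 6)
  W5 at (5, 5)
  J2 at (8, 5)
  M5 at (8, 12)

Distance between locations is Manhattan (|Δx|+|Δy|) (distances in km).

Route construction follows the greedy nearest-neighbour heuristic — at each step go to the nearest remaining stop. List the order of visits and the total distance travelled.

52 km along DC → L3 → M5 → J2 → W5 → F5 → DC.

DC → [L3:6 / M5:11 / J2:18 / W5:21 / F5:25] → L3 (6)
L3 → [M5:5 / J2:12 / W5:15 / F5:19] → M5 (5)
M5 → [J2:7 / W5:10 / F5:14] → J2 (7)
J2 → [W5:3 / F5:9] → W5 (3)
W5 → [F5:6] → F5 (6)
Return F5→DC: 25.
Total = 6 + 5 + 7 + 3 + 6 + 25 = 52.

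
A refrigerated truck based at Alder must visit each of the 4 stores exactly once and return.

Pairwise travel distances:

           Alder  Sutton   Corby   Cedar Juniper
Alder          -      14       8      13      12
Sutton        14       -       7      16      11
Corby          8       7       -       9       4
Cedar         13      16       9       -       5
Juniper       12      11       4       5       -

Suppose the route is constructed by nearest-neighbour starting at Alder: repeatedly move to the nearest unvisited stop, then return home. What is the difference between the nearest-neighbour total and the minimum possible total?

The nearest-neighbour route is 4 longer than optimal.

From Alder: Corby=8, Juniper=12, Cedar=13, Sutton=14 → choose Corby (8).
From Corby: Juniper=4, Sutton=7, Cedar=9 → choose Juniper (4).
From Juniper: Cedar=5, Sutton=11 → choose Cedar (5).
From Cedar: Sutton=16 → choose Sutton (16).
NN route Alder → Corby → Juniper → Cedar → Sutton → Alder costs 47.
Optimal: Alder → Sutton → Corby → Juniper → Cedar → Alder costs 43 (by enumerating all 12 distinct tours).
Excess = 47 − 43 = 4.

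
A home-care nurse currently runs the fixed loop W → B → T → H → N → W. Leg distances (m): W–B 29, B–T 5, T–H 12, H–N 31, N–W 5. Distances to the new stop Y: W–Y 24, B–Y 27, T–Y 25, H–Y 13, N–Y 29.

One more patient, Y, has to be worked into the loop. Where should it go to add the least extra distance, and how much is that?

Minimum extra distance: 11 m, inserting Y between H and N.

Insertion cost between consecutive stops i–j is d(i,Y) + d(Y,j) − d(i,j):
  between W and B: 24 + 27 − 29 = 22
  between B and T: 27 + 25 − 5 = 47
  between T and H: 25 + 13 − 12 = 26
  between H and N: 13 + 29 − 31 = 11
  between N and W: 29 + 24 − 5 = 48
Cheapest insertion is between H and N, adding 11.
New total = 82 + 11 = 93.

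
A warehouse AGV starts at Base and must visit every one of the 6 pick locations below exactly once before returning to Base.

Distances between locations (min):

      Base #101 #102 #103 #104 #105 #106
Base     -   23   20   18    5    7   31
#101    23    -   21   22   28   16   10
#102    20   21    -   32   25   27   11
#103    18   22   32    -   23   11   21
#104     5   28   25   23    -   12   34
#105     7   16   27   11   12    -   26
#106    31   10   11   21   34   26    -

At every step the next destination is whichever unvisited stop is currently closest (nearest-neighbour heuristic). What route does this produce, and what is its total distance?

From Base: distances to unvisited — #104=5, #105=7, #103=18, #102=20, #101=23, #106=31. Nearest is #104 (5).
From #104: distances to unvisited — #105=12, #103=23, #102=25, #101=28, #106=34. Nearest is #105 (12).
From #105: distances to unvisited — #103=11, #101=16, #106=26, #102=27. Nearest is #103 (11).
From #103: distances to unvisited — #106=21, #101=22, #102=32. Nearest is #106 (21).
From #106: distances to unvisited — #101=10, #102=11. Nearest is #101 (10).
From #101: distances to unvisited — #102=21. Nearest is #102 (21).
Return #102→Base: 20.
Total = 5 + 12 + 11 + 21 + 10 + 21 + 20 = 100.

100 min along Base → #104 → #105 → #103 → #106 → #101 → #102 → Base.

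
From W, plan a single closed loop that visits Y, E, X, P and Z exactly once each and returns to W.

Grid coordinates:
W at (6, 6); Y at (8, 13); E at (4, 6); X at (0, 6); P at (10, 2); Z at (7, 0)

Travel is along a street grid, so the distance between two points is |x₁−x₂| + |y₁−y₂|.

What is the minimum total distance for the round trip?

W - Y - E - X - P - Z - W: 9+11+4+14+5+7 = 50
W - Y - E - X - Z - P - W: 9+11+4+13+5+8 = 50
W - Y - E - P - X - Z - W: 9+11+10+14+13+7 = 64
W - Y - E - P - Z - X - W: 9+11+10+5+13+6 = 54
W - Y - E - Z - X - P - W: 9+11+9+13+14+8 = 64
W - Y - E - Z - P - X - W: 9+11+9+5+14+6 = 54
W - Y - X - E - P - Z - W: 9+15+4+10+5+7 = 50
W - Y - X - E - Z - P - W: 9+15+4+9+5+8 = 50
W - Y - X - P - E - Z - W: 9+15+14+10+9+7 = 64
W - Y - X - P - Z - E - W: 9+15+14+5+9+2 = 54
W - Y - X - Z - E - P - W: 9+15+13+9+10+8 = 64
W - Y - X - Z - P - E - W: 9+15+13+5+10+2 = 54
W - Y - P - E - X - Z - W: 9+13+10+4+13+7 = 56
W - Y - P - E - Z - X - W: 9+13+10+9+13+6 = 60
… (46 more)
W - Y - P - Z - E - X - W: 9+13+5+9+4+6 = 46  ← best
The minimum is 46.
One optimal route: W → Y → P → Z → E → X → W (or its reverse).

Minimum total distance: 46.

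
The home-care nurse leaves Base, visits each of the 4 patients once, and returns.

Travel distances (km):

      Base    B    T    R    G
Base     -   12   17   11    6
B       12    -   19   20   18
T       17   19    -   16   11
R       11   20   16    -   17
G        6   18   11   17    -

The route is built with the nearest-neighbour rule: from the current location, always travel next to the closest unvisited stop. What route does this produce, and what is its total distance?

Total distance 65 km via the nearest-neighbour route Base → G → T → R → B → Base.

At Base the remaining stops are G 6, R 11, B 12, T 17; go to G.
At G the remaining stops are T 11, R 17, B 18; go to T.
At T the remaining stops are R 16, B 19; go to R.
At R the remaining stops are B 20; go to B.
Return B→Base: 12.
Total = 6 + 11 + 16 + 20 + 12 = 65.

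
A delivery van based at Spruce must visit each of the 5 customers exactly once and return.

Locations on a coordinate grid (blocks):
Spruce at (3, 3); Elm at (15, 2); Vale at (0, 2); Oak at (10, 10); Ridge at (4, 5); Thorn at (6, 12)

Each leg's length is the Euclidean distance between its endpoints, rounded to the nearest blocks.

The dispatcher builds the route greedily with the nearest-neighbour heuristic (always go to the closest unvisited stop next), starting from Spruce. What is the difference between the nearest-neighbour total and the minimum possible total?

The nearest-neighbour route is 4 blocks longer than optimal.

Spruce: Ridge=2, Vale=3, Thorn=9, Oak=10, Elm=12 ⇒ Ridge
Ridge: Vale=5, Thorn=7, Oak=8, Elm=11 ⇒ Vale
Vale: Thorn=12, Oak=13, Elm=15 ⇒ Thorn
Thorn: Oak=4, Elm=13 ⇒ Oak
Oak: Elm=9 ⇒ Elm
NN route Spruce → Ridge → Vale → Thorn → Oak → Elm → Spruce costs 44.
Optimal: Spruce → Elm → Oak → Thorn → Ridge → Vale → Spruce costs 40 (by enumerating all 60 distinct tours).
Excess = 44 − 40 = 4.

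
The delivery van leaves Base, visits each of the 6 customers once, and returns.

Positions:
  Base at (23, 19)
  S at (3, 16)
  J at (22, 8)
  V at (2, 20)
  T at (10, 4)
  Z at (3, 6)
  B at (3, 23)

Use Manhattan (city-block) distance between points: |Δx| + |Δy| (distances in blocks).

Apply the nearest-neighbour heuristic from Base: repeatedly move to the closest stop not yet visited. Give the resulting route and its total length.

Total distance 80 blocks via the nearest-neighbour route Base → J → T → Z → S → V → B → Base.

From Base: distances to unvisited — J=12, V=22, S=23, B=24, T=28, Z=33. Nearest is J (12).
From J: distances to unvisited — T=16, Z=21, S=27, V=32, B=34. Nearest is T (16).
From T: distances to unvisited — Z=9, S=19, V=24, B=26. Nearest is Z (9).
From Z: distances to unvisited — S=10, V=15, B=17. Nearest is S (10).
From S: distances to unvisited — V=5, B=7. Nearest is V (5).
From V: distances to unvisited — B=4. Nearest is B (4).
Return B→Base: 24.
Total = 12 + 16 + 9 + 10 + 5 + 4 + 24 = 80.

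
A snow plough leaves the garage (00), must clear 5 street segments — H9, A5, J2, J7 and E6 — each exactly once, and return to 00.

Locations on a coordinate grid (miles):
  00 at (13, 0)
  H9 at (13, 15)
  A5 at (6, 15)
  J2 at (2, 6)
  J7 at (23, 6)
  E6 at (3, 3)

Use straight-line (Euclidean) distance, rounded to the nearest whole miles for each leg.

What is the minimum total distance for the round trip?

There are 60 distinct closed tours to check (reversals are equivalent).
00 → H9 → A5 → J2 → J7 → E6 → 00: 15+7+10+21+20+10 = 83
00 → H9 → A5 → J2 → E6 → J7 → 00: 15+7+10+3+20+12 = 67
00 → H9 → A5 → J7 → J2 → E6 → 00: 15+7+19+21+3+10 = 75
00 → H9 → A5 → J7 → E6 → J2 → 00: 15+7+19+20+3+13 = 77
00 → H9 → A5 → E6 → J2 → J7 → 00: 15+7+12+3+21+12 = 70
00 → H9 → A5 → E6 → J7 → J2 → 00: 15+7+12+20+21+13 = 88
00 → H9 → J2 → A5 → J7 → E6 → 00: 15+14+10+19+20+10 = 88
00 → H9 → J2 → A5 → E6 → J7 → 00: 15+14+10+12+20+12 = 83
00 → H9 → J2 → J7 → A5 → E6 → 00: 15+14+21+19+12+10 = 91
00 → H9 → J2 → J7 → E6 → A5 → 00: 15+14+21+20+12+17 = 99
00 → H9 → J2 → E6 → A5 → J7 → 00: 15+14+3+12+19+12 = 75
00 → H9 → J2 → E6 → J7 → A5 → 00: 15+14+3+20+19+17 = 88
00 → H9 → J7 → A5 → J2 → E6 → 00: 15+13+19+10+3+10 = 70
00 → H9 → J7 → A5 → E6 → J2 → 00: 15+13+19+12+3+13 = 75
… (46 more)
00 → J7 → H9 → A5 → J2 → E6 → 00: 12+13+7+10+3+10 = 55  ← best
The minimum is 55.
One optimal route: 00 → J7 → H9 → A5 → J2 → E6 → 00 (or its reverse).

Minimum total distance: 55 miles.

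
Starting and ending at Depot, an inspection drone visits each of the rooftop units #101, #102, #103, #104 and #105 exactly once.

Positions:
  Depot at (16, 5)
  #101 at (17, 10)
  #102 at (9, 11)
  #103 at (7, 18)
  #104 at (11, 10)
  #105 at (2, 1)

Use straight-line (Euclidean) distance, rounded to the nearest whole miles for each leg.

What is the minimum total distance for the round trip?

Shortest round trip = 53 miles.

Depot→#101→#102→#103→#104→#105→Depot: 5+8+7+9+13+15 = 57
Depot→#101→#102→#103→#105→#104→Depot: 5+8+7+18+13+7 = 58
Depot→#101→#102→#104→#103→#105→Depot: 5+8+2+9+18+15 = 57
Depot→#101→#102→#104→#105→#103→Depot: 5+8+2+13+18+16 = 62
Depot→#101→#102→#105→#103→#104→Depot: 5+8+12+18+9+7 = 59
Depot→#101→#102→#105→#104→#103→Depot: 5+8+12+13+9+16 = 63
Depot→#101→#103→#102→#104→#105→Depot: 5+13+7+2+13+15 = 55
Depot→#101→#103→#102→#105→#104→Depot: 5+13+7+12+13+7 = 57
Depot→#101→#103→#104→#102→#105→Depot: 5+13+9+2+12+15 = 56
Depot→#101→#103→#104→#105→#102→Depot: 5+13+9+13+12+9 = 61
Depot→#101→#103→#105→#102→#104→Depot: 5+13+18+12+2+7 = 57
Depot→#101→#103→#105→#104→#102→Depot: 5+13+18+13+2+9 = 60
Depot→#101→#104→#102→#103→#105→Depot: 5+6+2+7+18+15 = 53
Depot→#101→#104→#102→#105→#103→Depot: 5+6+2+12+18+16 = 59
… (46 more)
The minimum is 53.
One optimal route: Depot → #101 → #104 → #102 → #103 → #105 → Depot (or its reverse).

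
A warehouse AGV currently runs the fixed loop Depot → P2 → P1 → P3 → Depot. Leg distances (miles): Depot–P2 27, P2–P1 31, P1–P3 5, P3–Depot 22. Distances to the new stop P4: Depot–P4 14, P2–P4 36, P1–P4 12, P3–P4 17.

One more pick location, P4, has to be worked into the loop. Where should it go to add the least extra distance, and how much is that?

Insertion cost between consecutive stops i–j is d(i,P4) + d(P4,j) − d(i,j):
  between Depot and P2: 14 + 36 − 27 = 23
  between P2 and P1: 36 + 12 − 31 = 17
  between P1 and P3: 12 + 17 − 5 = 24
  between P3 and Depot: 17 + 14 − 22 = 9
Cheapest insertion is between P3 and Depot, adding 9.
New total = 85 + 9 = 94.

Adding 9 miles by placing P4 on the P3–Depot leg.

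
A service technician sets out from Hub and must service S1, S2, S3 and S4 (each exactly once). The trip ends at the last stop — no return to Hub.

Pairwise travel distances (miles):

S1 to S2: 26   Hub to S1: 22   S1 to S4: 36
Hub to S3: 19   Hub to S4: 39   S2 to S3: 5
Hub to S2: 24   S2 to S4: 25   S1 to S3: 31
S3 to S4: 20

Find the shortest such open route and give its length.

There are 4! = 24 possible orderings.
Hub → S1 → S2 → S3 → S4: 22+26+5+20 = 73
Hub → S1 → S2 → S4 → S3: 22+26+25+20 = 93
Hub → S1 → S3 → S2 → S4: 22+31+5+25 = 83
Hub → S1 → S3 → S4 → S2: 22+31+20+25 = 98
Hub → S1 → S4 → S2 → S3: 22+36+25+5 = 88
Hub → S1 → S4 → S3 → S2: 22+36+20+5 = 83
Hub → S2 → S1 → S3 → S4: 24+26+31+20 = 101
Hub → S2 → S1 → S4 → S3: 24+26+36+20 = 106
Hub → S2 → S3 → S1 → S4: 24+5+31+36 = 96
Hub → S2 → S3 → S4 → S1: 24+5+20+36 = 85
Hub → S2 → S4 → S1 → S3: 24+25+36+31 = 116
Hub → S2 → S4 → S3 → S1: 24+25+20+31 = 100
Hub → S3 → S1 → S2 → S4: 19+31+26+25 = 101
Hub → S3 → S1 → S4 → S2: 19+31+36+25 = 111
… (10 more)
The minimum is 73.
One shortest path: Hub → S1 → S2 → S3 → S4.

Shortest open route: 73 miles.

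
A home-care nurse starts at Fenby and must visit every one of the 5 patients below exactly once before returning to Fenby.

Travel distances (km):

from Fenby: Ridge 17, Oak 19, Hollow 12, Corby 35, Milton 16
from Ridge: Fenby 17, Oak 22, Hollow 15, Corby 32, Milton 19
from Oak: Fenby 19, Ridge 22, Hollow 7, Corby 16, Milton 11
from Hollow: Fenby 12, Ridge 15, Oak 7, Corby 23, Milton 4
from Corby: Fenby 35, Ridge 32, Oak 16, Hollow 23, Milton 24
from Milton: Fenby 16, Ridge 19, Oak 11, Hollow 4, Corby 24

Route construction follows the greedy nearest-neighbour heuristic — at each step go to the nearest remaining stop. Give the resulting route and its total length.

From Fenby: distances to unvisited — Hollow=12, Milton=16, Ridge=17, Oak=19, Corby=35. Nearest is Hollow (12).
From Hollow: distances to unvisited — Milton=4, Oak=7, Ridge=15, Corby=23. Nearest is Milton (4).
From Milton: distances to unvisited — Oak=11, Ridge=19, Corby=24. Nearest is Oak (11).
From Oak: distances to unvisited — Corby=16, Ridge=22. Nearest is Corby (16).
From Corby: distances to unvisited — Ridge=32. Nearest is Ridge (32).
Return Ridge→Fenby: 17.
Total = 12 + 4 + 11 + 16 + 32 + 17 = 92.

92 km along Fenby → Hollow → Milton → Oak → Corby → Ridge → Fenby.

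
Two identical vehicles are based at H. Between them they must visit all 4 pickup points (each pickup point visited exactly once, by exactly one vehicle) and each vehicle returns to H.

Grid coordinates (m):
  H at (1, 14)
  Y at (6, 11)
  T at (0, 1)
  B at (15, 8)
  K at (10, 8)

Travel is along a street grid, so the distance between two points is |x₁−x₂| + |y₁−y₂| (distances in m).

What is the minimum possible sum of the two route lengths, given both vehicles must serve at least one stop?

Minimum combined distance: 68 m.

Try each way of splitting the stops between the two vehicles (each non-empty) and, for each split, find the best tour for each vehicle:
  {Y} + {T, B, K}: 16 + 56 = 72
  {T} + {Y, B, K}: 28 + 40 = 68
  {Y, T} + {B, K}: 38 + 40 = 78
  {B} + {Y, T, K}: 40 + 46 = 86
  {Y, B} + {T, K}: 40 + 46 = 86
  {T, B} + {Y, K}: 56 + 30 = 86
  … (7 splits in total)
Best: vehicle 1 H → T → H = 28; vehicle 2 H → Y → B → K → H = 40; combined 68.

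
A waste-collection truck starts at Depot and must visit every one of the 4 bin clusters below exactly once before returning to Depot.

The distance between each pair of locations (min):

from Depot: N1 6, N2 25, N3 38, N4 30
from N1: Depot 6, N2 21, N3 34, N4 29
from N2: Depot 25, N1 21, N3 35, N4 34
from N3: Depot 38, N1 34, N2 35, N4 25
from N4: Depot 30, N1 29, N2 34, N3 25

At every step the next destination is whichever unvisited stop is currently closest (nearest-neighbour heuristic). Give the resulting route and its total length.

Depot → [N1:6 / N2:25 / N4:30 / N3:38] → N1 (6)
N1 → [N2:21 / N4:29 / N3:34] → N2 (21)
N2 → [N4:34 / N3:35] → N4 (34)
N4 → [N3:25] → N3 (25)
Return N3→Depot: 38.
Total = 6 + 21 + 34 + 25 + 38 = 124.

Nearest-neighbour total = 124 min; route Depot → N1 → N2 → N4 → N3 → Depot.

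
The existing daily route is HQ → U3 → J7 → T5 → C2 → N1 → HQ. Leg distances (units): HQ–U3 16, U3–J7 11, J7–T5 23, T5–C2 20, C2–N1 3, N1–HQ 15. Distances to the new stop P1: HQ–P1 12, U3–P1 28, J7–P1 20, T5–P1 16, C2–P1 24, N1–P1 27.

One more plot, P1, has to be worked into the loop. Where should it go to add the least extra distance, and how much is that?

Minimum extra distance: 13, inserting P1 between J7 and T5.

Insertion cost between consecutive stops i–j is d(i,P1) + d(P1,j) − d(i,j):
  between HQ and U3: 12 + 28 − 16 = 24
  between U3 and J7: 28 + 20 − 11 = 37
  between J7 and T5: 20 + 16 − 23 = 13
  between T5 and C2: 16 + 24 − 20 = 20
  between C2 and N1: 24 + 27 − 3 = 48
  between N1 and HQ: 27 + 12 − 15 = 24
Cheapest insertion is between J7 and T5, adding 13.
New total = 88 + 13 = 101.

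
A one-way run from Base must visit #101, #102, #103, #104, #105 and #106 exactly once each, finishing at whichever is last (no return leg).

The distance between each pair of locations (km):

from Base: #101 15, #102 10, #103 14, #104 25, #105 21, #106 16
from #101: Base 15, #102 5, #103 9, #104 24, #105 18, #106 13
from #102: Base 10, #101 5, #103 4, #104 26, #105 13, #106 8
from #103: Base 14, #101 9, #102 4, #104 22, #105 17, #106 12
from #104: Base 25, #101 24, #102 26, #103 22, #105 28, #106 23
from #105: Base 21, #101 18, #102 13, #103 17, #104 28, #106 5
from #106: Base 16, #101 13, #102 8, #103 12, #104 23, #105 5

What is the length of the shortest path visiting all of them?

Minimum one-way distance = 69 km.

There are 6! = 720 possible orderings.
Base→#101→#102→#103→#104→#105→#106: 15+5+4+22+28+5 = 79
Base→#101→#102→#103→#104→#106→#105: 15+5+4+22+23+5 = 74
Base→#101→#102→#103→#105→#104→#106: 15+5+4+17+28+23 = 92
Base→#101→#102→#103→#105→#106→#104: 15+5+4+17+5+23 = 69
Base→#101→#102→#103→#106→#104→#105: 15+5+4+12+23+28 = 87
Base→#101→#102→#103→#106→#105→#104: 15+5+4+12+5+28 = 69
Base→#101→#102→#104→#103→#105→#106: 15+5+26+22+17+5 = 90
Base→#101→#102→#104→#103→#106→#105: 15+5+26+22+12+5 = 85
… (712 more)
The minimum is 69.
One shortest path: Base → #101 → #102 → #103 → #105 → #106 → #104.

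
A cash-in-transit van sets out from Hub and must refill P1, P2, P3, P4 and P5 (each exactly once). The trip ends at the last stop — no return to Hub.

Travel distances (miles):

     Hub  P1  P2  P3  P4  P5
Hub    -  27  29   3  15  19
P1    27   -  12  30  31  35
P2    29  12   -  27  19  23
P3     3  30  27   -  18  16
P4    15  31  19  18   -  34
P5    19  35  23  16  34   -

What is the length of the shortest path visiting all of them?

There are 5! = 120 possible orderings.
Hub - P1 - P2 - P3 - P4 - P5: 27+12+27+18+34 = 118
Hub - P1 - P2 - P3 - P5 - P4: 27+12+27+16+34 = 116
Hub - P1 - P2 - P4 - P3 - P5: 27+12+19+18+16 = 92
Hub - P1 - P2 - P4 - P5 - P3: 27+12+19+34+16 = 108
Hub - P1 - P2 - P5 - P3 - P4: 27+12+23+16+18 = 96
Hub - P1 - P2 - P5 - P4 - P3: 27+12+23+34+18 = 114
Hub - P1 - P3 - P2 - P4 - P5: 27+30+27+19+34 = 137
Hub - P1 - P3 - P2 - P5 - P4: 27+30+27+23+34 = 141
Hub - P1 - P3 - P4 - P2 - P5: 27+30+18+19+23 = 117
Hub - P1 - P3 - P4 - P5 - P2: 27+30+18+34+23 = 132
Hub - P1 - P3 - P5 - P2 - P4: 27+30+16+23+19 = 115
Hub - P1 - P3 - P5 - P4 - P2: 27+30+16+34+19 = 126
Hub - P1 - P4 - P2 - P3 - P5: 27+31+19+27+16 = 120
Hub - P1 - P4 - P2 - P5 - P3: 27+31+19+23+16 = 116
… (106 more)
Hub - P3 - P5 - P4 - P2 - P1: 3+16+34+19+12 = 84  ← best
The minimum is 84.
One shortest path: Hub → P3 → P5 → P4 → P2 → P1.

84 miles — the minimum one-way total.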